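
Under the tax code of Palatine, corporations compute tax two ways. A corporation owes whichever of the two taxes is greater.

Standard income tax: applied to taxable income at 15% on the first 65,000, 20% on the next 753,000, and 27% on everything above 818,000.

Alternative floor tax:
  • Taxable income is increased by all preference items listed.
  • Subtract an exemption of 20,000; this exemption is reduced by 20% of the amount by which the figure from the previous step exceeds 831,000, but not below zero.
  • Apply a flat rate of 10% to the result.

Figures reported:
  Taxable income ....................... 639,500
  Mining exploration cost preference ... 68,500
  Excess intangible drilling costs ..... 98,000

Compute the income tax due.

Standard income tax:
  65,000 × 15% = 9,750
  574,500 × 20% = 114,900
  → 124,650

Alternative floor tax:
  Adjusted income: 639,500 + 68,500 + 98,000 = 806,000
  Exemption: 806,000 ≤ 831,000, so full 20,000 applies
  Base: 806,000 − 20,000 = 786,000
  786,000 × 10% = 78,600

124,650 > 78,600, so the standard income tax governs.

124,650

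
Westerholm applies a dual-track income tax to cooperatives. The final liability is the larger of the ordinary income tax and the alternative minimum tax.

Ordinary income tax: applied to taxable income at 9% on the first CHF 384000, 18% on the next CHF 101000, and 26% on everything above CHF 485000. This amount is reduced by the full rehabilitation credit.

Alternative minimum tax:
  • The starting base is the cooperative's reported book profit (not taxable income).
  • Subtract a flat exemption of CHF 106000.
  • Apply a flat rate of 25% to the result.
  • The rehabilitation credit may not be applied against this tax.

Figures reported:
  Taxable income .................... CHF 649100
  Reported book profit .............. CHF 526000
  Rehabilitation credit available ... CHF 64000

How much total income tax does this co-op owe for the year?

CHF 105000

Alternative minimum tax:
  Base (reported book profit): CHF 526000
  Less exemption CHF 106000 → base CHF 420000
  CHF 420000 × 25% = CHF 105000

Ordinary income tax:
  CHF 384000 × 9% = CHF 34560
  CHF 101000 × 18% = CHF 18180
  CHF 164100 × 26% = CHF 42666
  → CHF 95406
  Less rehabilitation credit CHF 64000 → CHF 31406

CHF 105000 > CHF 31406, so the alternative minimum tax is the binding amount.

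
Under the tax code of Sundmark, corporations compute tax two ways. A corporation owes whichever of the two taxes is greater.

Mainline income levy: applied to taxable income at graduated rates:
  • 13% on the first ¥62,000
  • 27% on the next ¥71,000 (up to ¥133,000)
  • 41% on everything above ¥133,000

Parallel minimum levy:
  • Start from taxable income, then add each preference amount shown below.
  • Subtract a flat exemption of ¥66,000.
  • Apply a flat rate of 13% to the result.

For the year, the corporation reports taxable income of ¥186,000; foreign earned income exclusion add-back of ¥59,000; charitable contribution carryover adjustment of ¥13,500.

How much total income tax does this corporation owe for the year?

¥48,960

Parallel minimum levy:
  Adjusted income: ¥186,000 + ¥59,000 + ¥13,500 = ¥258,500
  Less exemption ¥66,000 → base ¥192,500
  ¥192,500 × 13% = ¥25,025

Mainline income levy:
  ¥62,000 × 13% = ¥8,060
  ¥71,000 × 27% = ¥19,170
  ¥53,000 × 41% = ¥21,730
  → ¥48,960

¥48,960 > ¥25,025, so the mainline income levy governs.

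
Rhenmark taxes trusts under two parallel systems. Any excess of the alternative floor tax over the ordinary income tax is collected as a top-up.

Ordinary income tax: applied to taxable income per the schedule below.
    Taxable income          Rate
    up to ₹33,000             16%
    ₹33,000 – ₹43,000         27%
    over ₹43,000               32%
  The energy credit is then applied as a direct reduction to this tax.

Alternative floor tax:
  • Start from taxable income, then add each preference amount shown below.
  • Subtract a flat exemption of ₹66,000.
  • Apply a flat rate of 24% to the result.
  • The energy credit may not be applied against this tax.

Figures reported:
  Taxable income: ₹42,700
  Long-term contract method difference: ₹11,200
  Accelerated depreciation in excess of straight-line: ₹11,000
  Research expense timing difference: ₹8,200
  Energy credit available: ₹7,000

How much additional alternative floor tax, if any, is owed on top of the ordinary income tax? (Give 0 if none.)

Alternative floor tax:
  Adjusted income: ₹42,700 + ₹11,200 + ₹11,000 + ₹8,200 = ₹73,100
  Less exemption ₹66,000 → base ₹7,100
  ₹7,100 × 24% = ₹1,704

Ordinary income tax:
  ₹33,000 × 16% = ₹5,280
  ₹9,700 × 27% = ₹2,619
  → ₹7,899
  Less energy credit ₹7,000 → ₹899

Excess of alternative floor tax over ordinary income tax: ₹1,704 − ₹899 = ₹805.

₹805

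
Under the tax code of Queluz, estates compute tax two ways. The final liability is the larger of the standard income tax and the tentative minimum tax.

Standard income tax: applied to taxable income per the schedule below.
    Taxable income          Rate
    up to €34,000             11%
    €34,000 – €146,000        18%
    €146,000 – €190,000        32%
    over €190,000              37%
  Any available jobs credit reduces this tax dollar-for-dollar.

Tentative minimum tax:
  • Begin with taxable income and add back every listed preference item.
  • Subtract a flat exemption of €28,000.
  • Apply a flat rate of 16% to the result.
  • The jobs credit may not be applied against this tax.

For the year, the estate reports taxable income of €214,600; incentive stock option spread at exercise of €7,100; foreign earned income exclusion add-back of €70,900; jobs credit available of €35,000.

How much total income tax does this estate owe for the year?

€42,336

Standard income tax:
  €34,000 × 11% = €3,740
  €112,000 × 18% = €20,160
  €44,000 × 32% = €14,080
  €24,600 × 37% = €9,102
  → €47,082
  Less jobs credit €35,000 → €12,082

Tentative minimum tax:
  Adjusted income: €214,600 + €7,100 + €70,900 = €292,600
  Less exemption €28,000 → base €264,600
  €264,600 × 16% = €42,336

€42,336 > €12,082, so the tentative minimum tax is the binding amount.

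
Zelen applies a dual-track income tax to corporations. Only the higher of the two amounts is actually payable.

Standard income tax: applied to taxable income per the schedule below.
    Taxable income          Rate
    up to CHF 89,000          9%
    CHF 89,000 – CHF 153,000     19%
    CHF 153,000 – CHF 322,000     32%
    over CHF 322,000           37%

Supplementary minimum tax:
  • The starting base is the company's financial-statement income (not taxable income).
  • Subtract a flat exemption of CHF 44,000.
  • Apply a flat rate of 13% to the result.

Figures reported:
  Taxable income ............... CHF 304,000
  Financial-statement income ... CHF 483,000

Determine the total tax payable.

Supplementary minimum tax:
  Base (financial-statement income): CHF 483,000
  Less exemption CHF 44,000 → base CHF 439,000
  CHF 439,000 × 13% = CHF 57,070

Standard income tax:
  CHF 89,000 × 9% = CHF 8,010
  CHF 64,000 × 19% = CHF 12,160
  CHF 151,000 × 32% = CHF 48,320
  → CHF 68,490

CHF 68,490 > CHF 57,070, so the standard income tax governs.

CHF 68,490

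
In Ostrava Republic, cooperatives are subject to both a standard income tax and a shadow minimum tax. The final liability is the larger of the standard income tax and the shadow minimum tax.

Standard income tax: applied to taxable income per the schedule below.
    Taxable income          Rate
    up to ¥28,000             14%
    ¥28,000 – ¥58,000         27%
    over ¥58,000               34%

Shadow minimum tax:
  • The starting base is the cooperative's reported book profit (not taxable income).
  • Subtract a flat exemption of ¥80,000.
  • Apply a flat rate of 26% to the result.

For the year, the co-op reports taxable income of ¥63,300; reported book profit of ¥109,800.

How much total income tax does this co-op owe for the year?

¥13,822

Shadow minimum tax:
  Base (reported book profit): ¥109,800
  Less exemption ¥80,000 → base ¥29,800
  ¥29,800 × 26% = ¥7,748

Standard income tax:
  ¥28,000 × 14% = ¥3,920
  ¥30,000 × 27% = ¥8,100
  ¥5,300 × 34% = ¥1,802
  → ¥13,822

¥13,822 > ¥7,748, so the standard income tax governs.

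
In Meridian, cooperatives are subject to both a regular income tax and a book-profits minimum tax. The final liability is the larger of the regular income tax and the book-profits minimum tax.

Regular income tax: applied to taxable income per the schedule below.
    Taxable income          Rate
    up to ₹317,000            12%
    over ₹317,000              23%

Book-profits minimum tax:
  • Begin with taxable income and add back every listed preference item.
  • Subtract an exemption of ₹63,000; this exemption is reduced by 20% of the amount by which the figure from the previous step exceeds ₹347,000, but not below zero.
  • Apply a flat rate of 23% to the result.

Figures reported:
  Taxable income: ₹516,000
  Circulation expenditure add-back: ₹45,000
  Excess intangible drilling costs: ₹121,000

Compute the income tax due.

Regular income tax:
  ₹317,000 × 12% = ₹38,040
  ₹199,000 × 23% = ₹45,770
  → ₹83,810

Book-profits minimum tax:
  Adjusted income: ₹516,000 + ₹45,000 + ₹121,000 = ₹682,000
  Exemption: 20% × (₹682,000 − ₹347,000) = ₹67,000 ≥ ₹63,000, so the exemption is fully phased out
  Base: ₹682,000 − ₹0 = ₹682,000
  ₹682,000 × 23% = ₹156,860

₹156,860 > ₹83,810, so the book-profits minimum tax is the binding amount.

₹156,860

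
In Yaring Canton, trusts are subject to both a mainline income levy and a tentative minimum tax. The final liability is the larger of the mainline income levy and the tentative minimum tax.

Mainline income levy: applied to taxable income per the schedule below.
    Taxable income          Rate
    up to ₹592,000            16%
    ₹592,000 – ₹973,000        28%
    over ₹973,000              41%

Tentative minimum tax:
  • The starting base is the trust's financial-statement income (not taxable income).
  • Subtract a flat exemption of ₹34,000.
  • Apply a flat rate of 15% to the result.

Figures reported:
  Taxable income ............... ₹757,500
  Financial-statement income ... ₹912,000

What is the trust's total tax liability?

Mainline income levy:
  ₹592,000 × 16% = ₹94,720
  ₹165,500 × 28% = ₹46,340
  → ₹141,060

Tentative minimum tax:
  Base (financial-statement income): ₹912,000
  Less exemption ₹34,000 → base ₹878,000
  ₹878,000 × 15% = ₹131,700

₹141,060 > ₹131,700, so the mainline income levy governs.

₹141,060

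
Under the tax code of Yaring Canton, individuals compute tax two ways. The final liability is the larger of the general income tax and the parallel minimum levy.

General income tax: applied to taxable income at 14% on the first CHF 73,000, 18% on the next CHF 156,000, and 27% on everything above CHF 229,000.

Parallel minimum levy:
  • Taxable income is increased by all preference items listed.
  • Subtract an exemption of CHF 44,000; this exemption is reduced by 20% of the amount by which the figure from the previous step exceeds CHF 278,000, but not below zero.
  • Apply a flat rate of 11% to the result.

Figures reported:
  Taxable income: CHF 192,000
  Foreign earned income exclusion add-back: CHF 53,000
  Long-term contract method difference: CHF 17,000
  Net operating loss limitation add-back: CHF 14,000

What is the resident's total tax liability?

CHF 31,640

Parallel minimum levy:
  Adjusted income: CHF 192,000 + CHF 53,000 + CHF 17,000 + CHF 14,000 = CHF 276,000
  Exemption: CHF 276,000 ≤ CHF 278,000, so full CHF 44,000 applies
  Base: CHF 276,000 − CHF 44,000 = CHF 232,000
  CHF 232,000 × 11% = CHF 25,520

General income tax:
  CHF 73,000 × 14% = CHF 10,220
  CHF 119,000 × 18% = CHF 21,420
  → CHF 31,640

CHF 31,640 > CHF 25,520, so the general income tax governs.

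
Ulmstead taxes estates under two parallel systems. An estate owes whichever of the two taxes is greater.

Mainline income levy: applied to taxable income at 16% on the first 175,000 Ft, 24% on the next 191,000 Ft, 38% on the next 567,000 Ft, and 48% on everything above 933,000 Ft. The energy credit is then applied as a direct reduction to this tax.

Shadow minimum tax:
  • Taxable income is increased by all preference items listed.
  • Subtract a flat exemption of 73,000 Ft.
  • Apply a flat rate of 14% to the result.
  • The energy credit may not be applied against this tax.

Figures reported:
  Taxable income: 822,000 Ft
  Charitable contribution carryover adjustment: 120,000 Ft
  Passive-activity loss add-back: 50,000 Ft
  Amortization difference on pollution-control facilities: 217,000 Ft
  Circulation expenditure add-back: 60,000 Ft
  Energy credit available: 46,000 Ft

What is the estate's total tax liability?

201,120 Ft

Shadow minimum tax:
  Adjusted income: 822,000 Ft + 120,000 Ft + 50,000 Ft + 217,000 Ft + 60,000 Ft = 1,269,000 Ft
  Less exemption 73,000 Ft → base 1,196,000 Ft
  1,196,000 Ft × 14% = 167,440 Ft

Mainline income levy:
  175,000 Ft × 16% = 28,000 Ft
  191,000 Ft × 24% = 45,840 Ft
  456,000 Ft × 38% = 173,280 Ft
  → 247,120 Ft
  Less energy credit 46,000 Ft → 201,120 Ft

201,120 Ft > 167,440 Ft, so the mainline income levy governs.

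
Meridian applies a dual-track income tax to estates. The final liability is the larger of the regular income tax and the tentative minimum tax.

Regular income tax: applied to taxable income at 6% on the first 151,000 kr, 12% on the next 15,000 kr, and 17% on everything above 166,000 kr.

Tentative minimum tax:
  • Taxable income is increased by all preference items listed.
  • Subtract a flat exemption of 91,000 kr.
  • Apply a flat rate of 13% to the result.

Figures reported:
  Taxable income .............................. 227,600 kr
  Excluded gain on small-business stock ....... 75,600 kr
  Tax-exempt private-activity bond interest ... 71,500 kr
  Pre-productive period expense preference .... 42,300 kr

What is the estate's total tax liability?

42,380 kr

Regular income tax:
  151,000 kr × 6% = 9,060 kr
  15,000 kr × 12% = 1,800 kr
  61,600 kr × 17% = 10,472 kr
  → 21,332 kr

Tentative minimum tax:
  Adjusted income: 227,600 kr + 75,600 kr + 71,500 kr + 42,300 kr = 417,000 kr
  Less exemption 91,000 kr → base 326,000 kr
  326,000 kr × 13% = 42,380 kr

42,380 kr > 21,332 kr, so the tentative minimum tax is the binding amount.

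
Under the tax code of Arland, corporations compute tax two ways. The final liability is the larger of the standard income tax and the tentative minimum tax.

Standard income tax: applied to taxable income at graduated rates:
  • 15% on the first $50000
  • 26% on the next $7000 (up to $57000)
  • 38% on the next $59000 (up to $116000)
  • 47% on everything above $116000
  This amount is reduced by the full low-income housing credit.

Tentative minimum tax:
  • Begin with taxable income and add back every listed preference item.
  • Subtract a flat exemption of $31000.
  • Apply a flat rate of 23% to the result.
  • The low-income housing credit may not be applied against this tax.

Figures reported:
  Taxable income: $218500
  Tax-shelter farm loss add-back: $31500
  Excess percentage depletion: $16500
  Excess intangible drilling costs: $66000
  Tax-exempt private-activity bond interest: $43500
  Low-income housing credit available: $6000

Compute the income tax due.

$79350

Standard income tax:
  $50000 × 15% = $7500
  $7000 × 26% = $1820
  $59000 × 38% = $22420
  $102500 × 47% = $48175
  → $79915
  Less low-income housing credit $6000 → $73915

Tentative minimum tax:
  Adjusted income: $218500 + $31500 + $16500 + $66000 + $43500 = $376000
  Less exemption $31000 → base $345000
  $345000 × 23% = $79350

$79350 > $73915, so the tentative minimum tax is the binding amount.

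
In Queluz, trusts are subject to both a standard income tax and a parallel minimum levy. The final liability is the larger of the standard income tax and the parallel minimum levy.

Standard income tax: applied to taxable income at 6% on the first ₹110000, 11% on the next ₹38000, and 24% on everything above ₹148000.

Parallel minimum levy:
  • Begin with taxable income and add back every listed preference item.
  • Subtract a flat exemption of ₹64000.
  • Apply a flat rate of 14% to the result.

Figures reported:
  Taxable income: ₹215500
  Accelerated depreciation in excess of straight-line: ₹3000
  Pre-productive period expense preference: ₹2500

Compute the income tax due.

Standard income tax:
  ₹110000 × 6% = ₹6600
  ₹38000 × 11% = ₹4180
  ₹67500 × 24% = ₹16200
  → ₹26980

Parallel minimum levy:
  Adjusted income: ₹215500 + ₹3000 + ₹2500 = ₹221000
  Less exemption ₹64000 → base ₹157000
  ₹157000 × 14% = ₹21980

₹26980 > ₹21980, so the standard income tax governs.

₹26980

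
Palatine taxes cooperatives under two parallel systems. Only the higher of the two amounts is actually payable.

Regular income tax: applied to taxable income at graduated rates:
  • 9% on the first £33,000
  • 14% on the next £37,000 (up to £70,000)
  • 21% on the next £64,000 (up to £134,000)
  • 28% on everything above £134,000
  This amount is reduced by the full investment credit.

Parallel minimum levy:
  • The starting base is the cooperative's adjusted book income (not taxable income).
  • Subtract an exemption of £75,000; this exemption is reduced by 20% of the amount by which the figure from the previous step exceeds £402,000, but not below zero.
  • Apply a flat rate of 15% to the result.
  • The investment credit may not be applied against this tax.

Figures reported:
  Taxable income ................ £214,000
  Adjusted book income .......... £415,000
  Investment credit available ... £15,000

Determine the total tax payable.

Regular income tax:
  £33,000 × 9% = £2,970
  £37,000 × 14% = £5,180
  £64,000 × 21% = £13,440
  £80,000 × 28% = £22,400
  → £43,990
  Less investment credit £15,000 → £28,990

Parallel minimum levy:
  Base (adjusted book income): £415,000
  Exemption: £75,000 − 20% × (£415,000 − £402,000) = £75,000 − £2,600 = £72,400
  Base: £415,000 − £72,400 = £342,600
  £342,600 × 15% = £51,390

£51,390 > £28,990, so the parallel minimum levy is the binding amount.

£51,390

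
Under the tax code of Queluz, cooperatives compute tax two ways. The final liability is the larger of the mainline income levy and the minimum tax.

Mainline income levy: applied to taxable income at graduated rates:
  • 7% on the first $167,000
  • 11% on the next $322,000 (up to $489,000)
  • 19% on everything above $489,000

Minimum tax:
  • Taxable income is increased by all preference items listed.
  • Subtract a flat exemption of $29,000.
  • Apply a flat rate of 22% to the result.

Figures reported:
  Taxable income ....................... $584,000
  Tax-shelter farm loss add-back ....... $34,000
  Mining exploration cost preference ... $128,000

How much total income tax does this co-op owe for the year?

Mainline income levy:
  $167,000 × 7% = $11,690
  $322,000 × 11% = $35,420
  $95,000 × 19% = $18,050
  → $65,160

Minimum tax:
  Adjusted income: $584,000 + $34,000 + $128,000 = $746,000
  Less exemption $29,000 → base $717,000
  $717,000 × 22% = $157,740

$157,740 > $65,160, so the minimum tax is the binding amount.

$157,740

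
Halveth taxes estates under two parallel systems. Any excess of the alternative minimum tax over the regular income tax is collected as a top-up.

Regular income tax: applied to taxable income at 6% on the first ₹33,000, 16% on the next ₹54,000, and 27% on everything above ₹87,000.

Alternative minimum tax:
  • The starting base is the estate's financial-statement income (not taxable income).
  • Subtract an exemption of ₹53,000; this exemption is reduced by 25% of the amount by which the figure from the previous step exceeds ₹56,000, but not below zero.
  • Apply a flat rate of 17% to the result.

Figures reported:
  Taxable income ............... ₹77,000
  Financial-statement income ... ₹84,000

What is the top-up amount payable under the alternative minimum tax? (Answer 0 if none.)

₹0

Alternative minimum tax:
  Base (financial-statement income): ₹84,000
  Exemption: ₹53,000 − 25% × (₹84,000 − ₹56,000) = ₹53,000 − ₹7,000 = ₹46,000
  Base: ₹84,000 − ₹46,000 = ₹38,000
  ₹38,000 × 17% = ₹6,460

Regular income tax:
  ₹33,000 × 6% = ₹1,980
  ₹44,000 × 16% = ₹7,040
  → ₹9,020

₹6,460 ≤ ₹9,020, so no add-on is due.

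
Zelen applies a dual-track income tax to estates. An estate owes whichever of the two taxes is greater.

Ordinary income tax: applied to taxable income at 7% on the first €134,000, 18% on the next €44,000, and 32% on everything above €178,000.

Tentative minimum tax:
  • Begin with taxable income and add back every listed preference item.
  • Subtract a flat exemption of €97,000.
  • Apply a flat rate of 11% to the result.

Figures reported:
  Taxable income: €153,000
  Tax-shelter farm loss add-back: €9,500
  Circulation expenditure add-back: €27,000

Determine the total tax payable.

€12,800

Tentative minimum tax:
  Adjusted income: €153,000 + €9,500 + €27,000 = €189,500
  Less exemption €97,000 → base €92,500
  €92,500 × 11% = €10,175

Ordinary income tax:
  €134,000 × 7% = €9,380
  €19,000 × 18% = €3,420
  → €12,800

€12,800 > €10,175, so the ordinary income tax governs.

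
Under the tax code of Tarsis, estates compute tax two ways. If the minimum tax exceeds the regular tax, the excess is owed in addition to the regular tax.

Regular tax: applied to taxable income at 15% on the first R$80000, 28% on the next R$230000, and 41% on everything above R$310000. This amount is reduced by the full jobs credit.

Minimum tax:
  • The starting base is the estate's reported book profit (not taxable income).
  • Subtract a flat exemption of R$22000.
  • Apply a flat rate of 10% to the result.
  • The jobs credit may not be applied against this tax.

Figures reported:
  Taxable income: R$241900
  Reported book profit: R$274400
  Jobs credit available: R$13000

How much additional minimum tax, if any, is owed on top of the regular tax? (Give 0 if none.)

R$0

Minimum tax:
  Base (reported book profit): R$274400
  Less exemption R$22000 → base R$252400
  R$252400 × 10% = R$25240

Regular tax:
  R$80000 × 15% = R$12000
  R$161900 × 28% = R$45332
  → R$57332
  Less jobs credit R$13000 → R$44332

R$25240 ≤ R$44332, so no add-on is due.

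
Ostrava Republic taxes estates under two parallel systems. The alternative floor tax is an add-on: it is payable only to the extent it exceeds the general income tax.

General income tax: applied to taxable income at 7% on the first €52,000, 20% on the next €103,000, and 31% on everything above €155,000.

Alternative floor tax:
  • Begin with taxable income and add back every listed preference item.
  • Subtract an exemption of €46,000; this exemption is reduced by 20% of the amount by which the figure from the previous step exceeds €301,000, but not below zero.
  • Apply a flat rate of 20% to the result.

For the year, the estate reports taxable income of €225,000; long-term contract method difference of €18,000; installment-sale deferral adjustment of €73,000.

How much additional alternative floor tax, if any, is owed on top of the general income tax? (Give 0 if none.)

€8,660

Alternative floor tax:
  Adjusted income: €225,000 + €18,000 + €73,000 = €316,000
  Exemption: €46,000 − 20% × (€316,000 − €301,000) = €46,000 − €3,000 = €43,000
  Base: €316,000 − €43,000 = €273,000
  €273,000 × 20% = €54,600

General income tax:
  €52,000 × 7% = €3,640
  €103,000 × 20% = €20,600
  €70,000 × 31% = €21,700
  → €45,940

Excess of alternative floor tax over general income tax: €54,600 − €45,940 = €8,660.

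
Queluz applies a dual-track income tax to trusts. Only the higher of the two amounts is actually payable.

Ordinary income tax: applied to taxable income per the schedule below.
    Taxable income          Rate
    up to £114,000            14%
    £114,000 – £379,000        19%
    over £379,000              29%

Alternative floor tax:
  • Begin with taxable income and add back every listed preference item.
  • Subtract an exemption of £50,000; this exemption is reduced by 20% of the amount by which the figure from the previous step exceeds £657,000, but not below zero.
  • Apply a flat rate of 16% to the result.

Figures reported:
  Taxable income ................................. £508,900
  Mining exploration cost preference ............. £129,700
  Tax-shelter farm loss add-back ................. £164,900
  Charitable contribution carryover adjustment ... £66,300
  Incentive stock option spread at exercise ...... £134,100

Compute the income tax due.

£160,624

Alternative floor tax:
  Adjusted income: £508,900 + £129,700 + £164,900 + £66,300 + £134,100 = £1,003,900
  Exemption: 20% × (£1,003,900 − £657,000) = £69,380 ≥ £50,000, so the exemption is fully phased out
  Base: £1,003,900 − £0 = £1,003,900
  £1,003,900 × 16% = £160,624

Ordinary income tax:
  £114,000 × 14% = £15,960
  £265,000 × 19% = £50,350
  £129,900 × 29% = £37,671
  → £103,981

£160,624 > £103,981, so the alternative floor tax is the binding amount.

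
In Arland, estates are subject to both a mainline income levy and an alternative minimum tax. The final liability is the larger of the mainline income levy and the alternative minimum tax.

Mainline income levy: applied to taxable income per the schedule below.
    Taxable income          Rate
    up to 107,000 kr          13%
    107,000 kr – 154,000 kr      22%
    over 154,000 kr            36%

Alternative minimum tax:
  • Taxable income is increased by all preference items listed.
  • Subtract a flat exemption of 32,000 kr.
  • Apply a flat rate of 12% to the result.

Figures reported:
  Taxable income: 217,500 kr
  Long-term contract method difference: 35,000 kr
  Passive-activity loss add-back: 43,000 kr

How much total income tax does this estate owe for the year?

47,110 kr

Alternative minimum tax:
  Adjusted income: 217,500 kr + 35,000 kr + 43,000 kr = 295,500 kr
  Less exemption 32,000 kr → base 263,500 kr
  263,500 kr × 12% = 31,620 kr

Mainline income levy:
  107,000 kr × 13% = 13,910 kr
  47,000 kr × 22% = 10,340 kr
  63,500 kr × 36% = 22,860 kr
  → 47,110 kr

47,110 kr > 31,620 kr, so the mainline income levy governs.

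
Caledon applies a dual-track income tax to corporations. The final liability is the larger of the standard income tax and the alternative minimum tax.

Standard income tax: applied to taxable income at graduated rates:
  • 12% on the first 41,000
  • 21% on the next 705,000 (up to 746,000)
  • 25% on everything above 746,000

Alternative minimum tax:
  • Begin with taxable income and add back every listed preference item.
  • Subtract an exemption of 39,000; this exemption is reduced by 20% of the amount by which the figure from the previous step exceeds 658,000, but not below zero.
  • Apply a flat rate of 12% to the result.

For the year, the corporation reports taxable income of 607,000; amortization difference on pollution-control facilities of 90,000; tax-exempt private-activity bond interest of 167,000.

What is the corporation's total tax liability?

Standard income tax:
  41,000 × 12% = 4,920
  566,000 × 21% = 118,860
  → 123,780

Alternative minimum tax:
  Adjusted income: 607,000 + 90,000 + 167,000 = 864,000
  Exemption: 20% × (864,000 − 658,000) = 41,200 ≥ 39,000, so the exemption is fully phased out
  Base: 864,000 − 0 = 864,000
  864,000 × 12% = 103,680

123,780 > 103,680, so the standard income tax governs.

123,780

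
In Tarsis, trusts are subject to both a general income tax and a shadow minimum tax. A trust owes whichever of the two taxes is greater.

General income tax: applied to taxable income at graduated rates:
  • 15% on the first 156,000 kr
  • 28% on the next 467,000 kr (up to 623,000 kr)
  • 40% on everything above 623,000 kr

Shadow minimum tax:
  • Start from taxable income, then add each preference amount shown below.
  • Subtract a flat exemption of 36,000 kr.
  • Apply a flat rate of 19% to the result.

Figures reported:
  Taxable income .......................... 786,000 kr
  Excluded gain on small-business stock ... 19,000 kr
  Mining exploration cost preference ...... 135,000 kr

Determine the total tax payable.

Shadow minimum tax:
  Adjusted income: 786,000 kr + 19,000 kr + 135,000 kr = 940,000 kr
  Less exemption 36,000 kr → base 904,000 kr
  904,000 kr × 19% = 171,760 kr

General income tax:
  156,000 kr × 15% = 23,400 kr
  467,000 kr × 28% = 130,760 kr
  163,000 kr × 40% = 65,200 kr
  → 219,360 kr

219,360 kr > 171,760 kr, so the general income tax governs.

219,360 kr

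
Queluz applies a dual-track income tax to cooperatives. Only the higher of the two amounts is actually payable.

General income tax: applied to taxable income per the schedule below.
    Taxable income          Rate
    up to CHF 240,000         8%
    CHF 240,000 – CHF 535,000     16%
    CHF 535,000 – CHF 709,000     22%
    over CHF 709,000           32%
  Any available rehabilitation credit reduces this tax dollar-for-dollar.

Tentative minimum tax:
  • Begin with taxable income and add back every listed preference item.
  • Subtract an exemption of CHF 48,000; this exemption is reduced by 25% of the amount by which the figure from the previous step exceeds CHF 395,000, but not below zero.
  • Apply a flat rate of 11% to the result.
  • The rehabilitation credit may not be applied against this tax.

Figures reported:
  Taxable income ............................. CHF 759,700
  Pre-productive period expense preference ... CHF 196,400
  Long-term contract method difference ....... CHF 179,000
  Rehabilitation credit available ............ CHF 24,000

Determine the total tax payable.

CHF 124,861

General income tax:
  CHF 240,000 × 8% = CHF 19,200
  CHF 295,000 × 16% = CHF 47,200
  CHF 174,000 × 22% = CHF 38,280
  CHF 50,700 × 32% = CHF 16,224
  → CHF 120,904
  Less rehabilitation credit CHF 24,000 → CHF 96,904

Tentative minimum tax:
  Adjusted income: CHF 759,700 + CHF 196,400 + CHF 179,000 = CHF 1,135,100
  Exemption: 25% × (CHF 1,135,100 − CHF 395,000) = CHF 185,025 ≥ CHF 48,000, so the exemption is fully phased out
  Base: CHF 1,135,100 − CHF 0 = CHF 1,135,100
  CHF 1,135,100 × 11% = CHF 124,861

CHF 124,861 > CHF 96,904, so the tentative minimum tax is the binding amount.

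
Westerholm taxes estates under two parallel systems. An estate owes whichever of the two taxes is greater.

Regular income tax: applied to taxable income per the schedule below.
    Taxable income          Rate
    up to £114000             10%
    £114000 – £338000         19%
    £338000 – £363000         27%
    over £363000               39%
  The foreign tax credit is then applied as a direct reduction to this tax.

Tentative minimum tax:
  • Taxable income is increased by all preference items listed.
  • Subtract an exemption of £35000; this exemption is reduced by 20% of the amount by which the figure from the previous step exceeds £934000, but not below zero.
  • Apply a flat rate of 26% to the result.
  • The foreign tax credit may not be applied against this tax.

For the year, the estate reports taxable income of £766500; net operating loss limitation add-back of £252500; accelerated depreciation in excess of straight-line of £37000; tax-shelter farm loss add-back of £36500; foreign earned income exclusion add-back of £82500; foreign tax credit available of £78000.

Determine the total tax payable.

Tentative minimum tax:
  Adjusted income: £766500 + £252500 + £37000 + £36500 + £82500 = £1175000
  Exemption: 20% × (£1175000 − £934000) = £48200 ≥ £35000, so the exemption is fully phased out
  Base: £1175000 − £0 = £1175000
  £1175000 × 26% = £305500

Regular income tax:
  £114000 × 10% = £11400
  £224000 × 19% = £42560
  £25000 × 27% = £6750
  £403500 × 39% = £157365
  → £218075
  Less foreign tax credit £78000 → £140075

£305500 > £140075, so the tentative minimum tax is the binding amount.

£305500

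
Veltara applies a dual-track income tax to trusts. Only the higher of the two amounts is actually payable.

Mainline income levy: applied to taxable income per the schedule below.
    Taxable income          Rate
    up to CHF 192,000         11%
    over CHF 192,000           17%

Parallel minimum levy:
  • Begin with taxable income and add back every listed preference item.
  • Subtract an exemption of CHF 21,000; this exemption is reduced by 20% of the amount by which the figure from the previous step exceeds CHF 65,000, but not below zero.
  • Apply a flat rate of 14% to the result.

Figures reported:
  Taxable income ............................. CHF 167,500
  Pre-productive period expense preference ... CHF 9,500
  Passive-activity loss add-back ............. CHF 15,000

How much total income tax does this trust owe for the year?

Parallel minimum levy:
  Adjusted income: CHF 167,500 + CHF 9,500 + CHF 15,000 = CHF 192,000
  Exemption: 20% × (CHF 192,000 − CHF 65,000) = CHF 25,400 ≥ CHF 21,000, so the exemption is fully phased out
  Base: CHF 192,000 − CHF 0 = CHF 192,000
  CHF 192,000 × 14% = CHF 26,880

Mainline income levy:
  CHF 167,500 × 11% = CHF 18,425

CHF 26,880 > CHF 18,425, so the parallel minimum levy is the binding amount.

CHF 26,880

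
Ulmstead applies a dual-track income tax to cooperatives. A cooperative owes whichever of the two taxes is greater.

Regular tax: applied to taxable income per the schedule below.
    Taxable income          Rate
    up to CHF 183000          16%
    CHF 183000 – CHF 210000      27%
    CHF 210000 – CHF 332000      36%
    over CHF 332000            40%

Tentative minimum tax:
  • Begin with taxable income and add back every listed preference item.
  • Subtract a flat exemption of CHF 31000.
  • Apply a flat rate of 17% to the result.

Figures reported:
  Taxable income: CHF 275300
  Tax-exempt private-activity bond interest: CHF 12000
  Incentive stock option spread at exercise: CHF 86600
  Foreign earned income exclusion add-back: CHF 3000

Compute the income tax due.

CHF 60078

Tentative minimum tax:
  Adjusted income: CHF 275300 + CHF 12000 + CHF 86600 + CHF 3000 = CHF 376900
  Less exemption CHF 31000 → base CHF 345900
  CHF 345900 × 17% = CHF 58803

Regular tax:
  CHF 183000 × 16% = CHF 29280
  CHF 27000 × 27% = CHF 7290
  CHF 65300 × 36% = CHF 23508
  → CHF 60078

CHF 60078 > CHF 58803, so the regular tax governs.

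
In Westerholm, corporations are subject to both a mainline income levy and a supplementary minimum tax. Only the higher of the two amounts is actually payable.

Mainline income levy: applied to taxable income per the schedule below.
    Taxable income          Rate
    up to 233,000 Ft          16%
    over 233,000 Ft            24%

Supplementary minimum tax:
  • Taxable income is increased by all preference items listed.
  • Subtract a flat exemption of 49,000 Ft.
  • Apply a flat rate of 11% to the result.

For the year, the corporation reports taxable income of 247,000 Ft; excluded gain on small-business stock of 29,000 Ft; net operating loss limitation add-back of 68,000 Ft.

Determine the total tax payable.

40,640 Ft

Supplementary minimum tax:
  Adjusted income: 247,000 Ft + 29,000 Ft + 68,000 Ft = 344,000 Ft
  Less exemption 49,000 Ft → base 295,000 Ft
  295,000 Ft × 11% = 32,450 Ft

Mainline income levy:
  233,000 Ft × 16% = 37,280 Ft
  14,000 Ft × 24% = 3,360 Ft
  → 40,640 Ft

40,640 Ft > 32,450 Ft, so the mainline income levy governs.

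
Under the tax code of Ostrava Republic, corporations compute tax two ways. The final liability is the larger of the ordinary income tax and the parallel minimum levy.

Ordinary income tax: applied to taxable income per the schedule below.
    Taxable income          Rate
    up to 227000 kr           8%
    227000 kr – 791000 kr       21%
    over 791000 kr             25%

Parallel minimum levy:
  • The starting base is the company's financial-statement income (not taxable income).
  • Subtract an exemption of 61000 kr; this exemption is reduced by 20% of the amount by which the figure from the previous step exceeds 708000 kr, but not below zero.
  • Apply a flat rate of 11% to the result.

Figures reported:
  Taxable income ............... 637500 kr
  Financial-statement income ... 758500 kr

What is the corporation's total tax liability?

Ordinary income tax:
  227000 kr × 8% = 18160 kr
  410500 kr × 21% = 86205 kr
  → 104365 kr

Parallel minimum levy:
  Base (financial-statement income): 758500 kr
  Exemption: 61000 kr − 20% × (758500 kr − 708000 kr) = 61000 kr − 10100 kr = 50900 kr
  Base: 758500 kr − 50900 kr = 707600 kr
  707600 kr × 11% = 77836 kr

104365 kr > 77836 kr, so the ordinary income tax governs.

104365 kr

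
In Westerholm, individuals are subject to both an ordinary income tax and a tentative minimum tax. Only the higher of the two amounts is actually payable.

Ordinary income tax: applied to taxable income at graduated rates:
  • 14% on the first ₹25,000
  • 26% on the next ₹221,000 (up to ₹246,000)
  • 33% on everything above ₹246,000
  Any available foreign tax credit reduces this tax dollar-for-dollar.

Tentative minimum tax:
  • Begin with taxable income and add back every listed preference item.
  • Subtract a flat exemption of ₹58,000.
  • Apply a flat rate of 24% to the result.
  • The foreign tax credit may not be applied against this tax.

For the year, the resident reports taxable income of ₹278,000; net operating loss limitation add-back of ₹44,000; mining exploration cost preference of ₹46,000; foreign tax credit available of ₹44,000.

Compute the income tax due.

₹74,400

Ordinary income tax:
  ₹25,000 × 14% = ₹3,500
  ₹221,000 × 26% = ₹57,460
  ₹32,000 × 33% = ₹10,560
  → ₹71,520
  Less foreign tax credit ₹44,000 → ₹27,520

Tentative minimum tax:
  Adjusted income: ₹278,000 + ₹44,000 + ₹46,000 = ₹368,000
  Less exemption ₹58,000 → base ₹310,000
  ₹310,000 × 24% = ₹74,400

₹74,400 > ₹27,520, so the tentative minimum tax is the binding amount.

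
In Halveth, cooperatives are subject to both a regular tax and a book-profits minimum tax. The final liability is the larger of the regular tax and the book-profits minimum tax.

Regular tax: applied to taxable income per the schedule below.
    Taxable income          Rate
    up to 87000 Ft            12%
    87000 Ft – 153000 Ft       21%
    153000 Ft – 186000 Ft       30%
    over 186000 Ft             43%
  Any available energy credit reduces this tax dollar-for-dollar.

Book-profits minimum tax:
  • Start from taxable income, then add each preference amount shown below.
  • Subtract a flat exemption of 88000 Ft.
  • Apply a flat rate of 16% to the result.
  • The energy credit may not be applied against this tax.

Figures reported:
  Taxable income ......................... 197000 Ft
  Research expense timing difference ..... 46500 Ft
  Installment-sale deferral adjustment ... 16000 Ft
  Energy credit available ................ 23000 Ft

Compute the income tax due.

Regular tax:
  87000 Ft × 12% = 10440 Ft
  66000 Ft × 21% = 13860 Ft
  33000 Ft × 30% = 9900 Ft
  11000 Ft × 43% = 4730 Ft
  → 38930 Ft
  Less energy credit 23000 Ft → 15930 Ft

Book-profits minimum tax:
  Adjusted income: 197000 Ft + 46500 Ft + 16000 Ft = 259500 Ft
  Less exemption 88000 Ft → base 171500 Ft
  171500 Ft × 16% = 27440 Ft

27440 Ft > 15930 Ft, so the book-profits minimum tax is the binding amount.

27440 Ft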